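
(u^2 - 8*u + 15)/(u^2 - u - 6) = (u - 5)/(u + 2)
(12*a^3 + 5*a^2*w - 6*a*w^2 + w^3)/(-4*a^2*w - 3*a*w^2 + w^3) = (-3*a + w)/w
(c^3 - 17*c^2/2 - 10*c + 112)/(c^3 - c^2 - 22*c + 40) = (c^2 - 9*c/2 - 28)/(c^2 + 3*c - 10)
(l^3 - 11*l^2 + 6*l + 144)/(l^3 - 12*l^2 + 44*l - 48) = (l^2 - 5*l - 24)/(l^2 - 6*l + 8)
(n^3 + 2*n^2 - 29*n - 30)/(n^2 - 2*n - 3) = (n^2 + n - 30)/(n - 3)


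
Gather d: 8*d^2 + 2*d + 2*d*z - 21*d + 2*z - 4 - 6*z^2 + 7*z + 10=8*d^2 + d*(2*z - 19) - 6*z^2 + 9*z + 6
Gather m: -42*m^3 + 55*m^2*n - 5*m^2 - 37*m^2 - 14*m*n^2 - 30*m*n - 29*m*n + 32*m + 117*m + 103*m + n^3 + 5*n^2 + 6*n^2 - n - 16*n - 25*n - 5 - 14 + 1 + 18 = -42*m^3 + m^2*(55*n - 42) + m*(-14*n^2 - 59*n + 252) + n^3 + 11*n^2 - 42*n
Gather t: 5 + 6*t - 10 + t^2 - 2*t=t^2 + 4*t - 5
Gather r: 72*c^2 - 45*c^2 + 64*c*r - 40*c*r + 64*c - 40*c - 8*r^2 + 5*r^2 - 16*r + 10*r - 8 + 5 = 27*c^2 + 24*c - 3*r^2 + r*(24*c - 6) - 3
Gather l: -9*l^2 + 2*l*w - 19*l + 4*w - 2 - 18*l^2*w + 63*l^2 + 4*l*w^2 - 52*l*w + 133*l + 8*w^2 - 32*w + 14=l^2*(54 - 18*w) + l*(4*w^2 - 50*w + 114) + 8*w^2 - 28*w + 12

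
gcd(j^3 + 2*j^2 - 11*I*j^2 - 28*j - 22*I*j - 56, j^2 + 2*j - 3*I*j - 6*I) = j + 2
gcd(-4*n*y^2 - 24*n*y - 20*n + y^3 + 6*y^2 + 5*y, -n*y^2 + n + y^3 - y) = y + 1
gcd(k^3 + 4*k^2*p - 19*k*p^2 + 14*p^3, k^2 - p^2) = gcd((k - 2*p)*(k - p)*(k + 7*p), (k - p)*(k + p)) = -k + p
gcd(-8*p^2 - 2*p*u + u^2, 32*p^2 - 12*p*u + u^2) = 4*p - u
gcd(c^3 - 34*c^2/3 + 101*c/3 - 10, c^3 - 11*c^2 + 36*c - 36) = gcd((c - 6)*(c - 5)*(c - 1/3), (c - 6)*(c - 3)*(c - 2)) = c - 6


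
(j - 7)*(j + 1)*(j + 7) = j^3 + j^2 - 49*j - 49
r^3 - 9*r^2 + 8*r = r*(r - 8)*(r - 1)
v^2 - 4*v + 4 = (v - 2)^2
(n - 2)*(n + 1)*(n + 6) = n^3 + 5*n^2 - 8*n - 12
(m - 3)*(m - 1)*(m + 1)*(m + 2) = m^4 - m^3 - 7*m^2 + m + 6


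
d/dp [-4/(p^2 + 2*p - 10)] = 8*(p + 1)/(p^2 + 2*p - 10)^2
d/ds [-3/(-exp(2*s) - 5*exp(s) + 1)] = (-6*exp(s) - 15)*exp(s)/(exp(2*s) + 5*exp(s) - 1)^2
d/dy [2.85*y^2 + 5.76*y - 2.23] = 5.7*y + 5.76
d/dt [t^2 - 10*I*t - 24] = 2*t - 10*I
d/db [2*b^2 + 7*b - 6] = 4*b + 7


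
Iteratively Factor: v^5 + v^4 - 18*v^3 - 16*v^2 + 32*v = (v + 2)*(v^4 - v^3 - 16*v^2 + 16*v) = (v + 2)*(v + 4)*(v^3 - 5*v^2 + 4*v) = v*(v + 2)*(v + 4)*(v^2 - 5*v + 4) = v*(v - 1)*(v + 2)*(v + 4)*(v - 4)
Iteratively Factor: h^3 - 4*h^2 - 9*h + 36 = (h - 3)*(h^2 - h - 12) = (h - 3)*(h + 3)*(h - 4)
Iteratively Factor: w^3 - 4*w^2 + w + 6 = (w + 1)*(w^2 - 5*w + 6) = (w - 3)*(w + 1)*(w - 2)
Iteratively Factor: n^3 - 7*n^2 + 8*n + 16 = (n - 4)*(n^2 - 3*n - 4) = (n - 4)*(n + 1)*(n - 4)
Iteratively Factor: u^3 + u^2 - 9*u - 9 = (u + 3)*(u^2 - 2*u - 3) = (u - 3)*(u + 3)*(u + 1)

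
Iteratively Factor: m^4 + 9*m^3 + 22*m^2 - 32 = (m + 4)*(m^3 + 5*m^2 + 2*m - 8) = (m + 2)*(m + 4)*(m^2 + 3*m - 4) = (m + 2)*(m + 4)^2*(m - 1)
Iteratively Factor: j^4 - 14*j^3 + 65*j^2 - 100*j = (j - 5)*(j^3 - 9*j^2 + 20*j) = (j - 5)^2*(j^2 - 4*j) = (j - 5)^2*(j - 4)*(j)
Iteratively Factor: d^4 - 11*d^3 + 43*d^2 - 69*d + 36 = (d - 4)*(d^3 - 7*d^2 + 15*d - 9) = (d - 4)*(d - 3)*(d^2 - 4*d + 3) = (d - 4)*(d - 3)*(d - 1)*(d - 3)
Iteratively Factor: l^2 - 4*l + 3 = (l - 1)*(l - 3)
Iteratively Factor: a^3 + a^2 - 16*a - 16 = (a - 4)*(a^2 + 5*a + 4) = (a - 4)*(a + 4)*(a + 1)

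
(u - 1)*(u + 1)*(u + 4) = u^3 + 4*u^2 - u - 4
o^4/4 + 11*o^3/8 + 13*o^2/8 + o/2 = o*(o/4 + 1)*(o + 1/2)*(o + 1)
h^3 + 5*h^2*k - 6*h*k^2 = h*(h - k)*(h + 6*k)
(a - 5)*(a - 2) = a^2 - 7*a + 10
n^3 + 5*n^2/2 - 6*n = n*(n - 3/2)*(n + 4)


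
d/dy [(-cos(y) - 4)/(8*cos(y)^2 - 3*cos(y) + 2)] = (8*sin(y)^2 - 64*cos(y) + 6)*sin(y)/(8*cos(y)^2 - 3*cos(y) + 2)^2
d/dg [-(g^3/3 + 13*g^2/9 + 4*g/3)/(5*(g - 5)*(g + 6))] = (-3*g^4 - 6*g^3 + 269*g^2 + 780*g + 360)/(45*(g^4 + 2*g^3 - 59*g^2 - 60*g + 900))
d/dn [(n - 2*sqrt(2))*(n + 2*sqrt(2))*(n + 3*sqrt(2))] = 3*n^2 + 6*sqrt(2)*n - 8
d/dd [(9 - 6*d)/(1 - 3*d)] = 21/(3*d - 1)^2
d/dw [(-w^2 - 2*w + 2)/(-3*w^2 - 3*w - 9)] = (-w^2 + 10*w + 8)/(3*(w^4 + 2*w^3 + 7*w^2 + 6*w + 9))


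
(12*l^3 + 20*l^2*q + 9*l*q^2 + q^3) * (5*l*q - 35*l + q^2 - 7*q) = 60*l^4*q - 420*l^4 + 112*l^3*q^2 - 784*l^3*q + 65*l^2*q^3 - 455*l^2*q^2 + 14*l*q^4 - 98*l*q^3 + q^5 - 7*q^4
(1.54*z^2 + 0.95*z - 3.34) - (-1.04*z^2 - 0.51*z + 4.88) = 2.58*z^2 + 1.46*z - 8.22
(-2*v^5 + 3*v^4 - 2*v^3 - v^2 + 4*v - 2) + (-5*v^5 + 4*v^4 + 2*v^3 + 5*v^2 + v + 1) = -7*v^5 + 7*v^4 + 4*v^2 + 5*v - 1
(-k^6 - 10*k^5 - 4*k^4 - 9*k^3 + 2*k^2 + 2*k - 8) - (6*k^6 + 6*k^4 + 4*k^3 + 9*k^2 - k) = -7*k^6 - 10*k^5 - 10*k^4 - 13*k^3 - 7*k^2 + 3*k - 8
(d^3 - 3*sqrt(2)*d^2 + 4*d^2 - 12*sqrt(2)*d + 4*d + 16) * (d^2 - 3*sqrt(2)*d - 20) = d^5 - 6*sqrt(2)*d^4 + 4*d^4 - 24*sqrt(2)*d^3 + 2*d^3 + 8*d^2 + 48*sqrt(2)*d^2 - 80*d + 192*sqrt(2)*d - 320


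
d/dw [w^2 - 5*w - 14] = 2*w - 5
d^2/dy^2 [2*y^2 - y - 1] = 4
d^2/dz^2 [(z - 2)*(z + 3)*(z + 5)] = 6*z + 12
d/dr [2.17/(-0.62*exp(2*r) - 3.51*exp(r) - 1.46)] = (2.6908*exp(r) + 7.6167)*exp(r)/(0.62*exp(2*r) + 3.51*exp(r) + 1.46)^2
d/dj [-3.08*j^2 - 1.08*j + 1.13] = -6.16*j - 1.08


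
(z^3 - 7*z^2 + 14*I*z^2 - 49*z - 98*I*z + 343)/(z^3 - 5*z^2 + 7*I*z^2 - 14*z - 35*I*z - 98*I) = (z + 7*I)/(z + 2)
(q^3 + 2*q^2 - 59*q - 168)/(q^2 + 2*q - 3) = (q^2 - q - 56)/(q - 1)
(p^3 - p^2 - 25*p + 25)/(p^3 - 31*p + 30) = (p + 5)/(p + 6)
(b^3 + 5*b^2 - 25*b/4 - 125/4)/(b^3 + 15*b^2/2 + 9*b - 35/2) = (4*b^2 - 25)/(2*(2*b^2 + 5*b - 7))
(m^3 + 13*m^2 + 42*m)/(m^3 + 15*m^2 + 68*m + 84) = m/(m + 2)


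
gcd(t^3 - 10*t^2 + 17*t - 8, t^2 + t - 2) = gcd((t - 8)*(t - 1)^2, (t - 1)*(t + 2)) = t - 1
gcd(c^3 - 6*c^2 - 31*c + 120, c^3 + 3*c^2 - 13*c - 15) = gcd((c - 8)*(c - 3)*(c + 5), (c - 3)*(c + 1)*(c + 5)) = c^2 + 2*c - 15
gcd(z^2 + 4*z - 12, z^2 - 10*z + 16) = z - 2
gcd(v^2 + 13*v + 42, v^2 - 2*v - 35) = 1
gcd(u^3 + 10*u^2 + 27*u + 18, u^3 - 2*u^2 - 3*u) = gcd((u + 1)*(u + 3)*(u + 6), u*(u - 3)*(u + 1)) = u + 1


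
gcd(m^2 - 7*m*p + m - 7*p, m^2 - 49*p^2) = -m + 7*p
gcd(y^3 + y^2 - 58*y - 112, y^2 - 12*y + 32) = y - 8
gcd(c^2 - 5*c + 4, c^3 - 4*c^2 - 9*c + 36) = c - 4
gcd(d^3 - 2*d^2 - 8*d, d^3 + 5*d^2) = d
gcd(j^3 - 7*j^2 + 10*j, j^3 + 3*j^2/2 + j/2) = j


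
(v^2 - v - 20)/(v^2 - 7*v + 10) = (v + 4)/(v - 2)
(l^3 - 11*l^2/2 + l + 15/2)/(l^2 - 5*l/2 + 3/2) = (l^2 - 4*l - 5)/(l - 1)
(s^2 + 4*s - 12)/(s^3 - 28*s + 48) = 1/(s - 4)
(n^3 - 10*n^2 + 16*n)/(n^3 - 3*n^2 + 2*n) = (n - 8)/(n - 1)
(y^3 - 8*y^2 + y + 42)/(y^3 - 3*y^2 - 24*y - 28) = (y - 3)/(y + 2)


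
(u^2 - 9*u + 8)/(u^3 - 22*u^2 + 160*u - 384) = (u - 1)/(u^2 - 14*u + 48)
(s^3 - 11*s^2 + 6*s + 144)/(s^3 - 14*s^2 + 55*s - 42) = (s^2 - 5*s - 24)/(s^2 - 8*s + 7)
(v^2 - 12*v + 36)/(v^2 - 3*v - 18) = (v - 6)/(v + 3)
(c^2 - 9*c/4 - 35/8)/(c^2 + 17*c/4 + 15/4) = (c - 7/2)/(c + 3)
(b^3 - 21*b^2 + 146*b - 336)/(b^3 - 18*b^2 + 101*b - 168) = (b - 6)/(b - 3)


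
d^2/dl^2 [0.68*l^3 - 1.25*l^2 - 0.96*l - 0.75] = 4.08*l - 2.5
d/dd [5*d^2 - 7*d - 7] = 10*d - 7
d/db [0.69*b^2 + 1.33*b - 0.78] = 1.38*b + 1.33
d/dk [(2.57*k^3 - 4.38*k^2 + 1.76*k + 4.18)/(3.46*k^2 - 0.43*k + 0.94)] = (8.8922*k^4 - 2.2102*k^3 + 3.0412*k^2 - 37.16*k + 3.4518)/(11.9716*k^4 - 2.9756*k^3 + 6.6897*k^2 - 0.8084*k + 0.8836)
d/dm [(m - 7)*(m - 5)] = 2*m - 12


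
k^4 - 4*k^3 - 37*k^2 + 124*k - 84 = (k - 7)*(k - 2)*(k - 1)*(k + 6)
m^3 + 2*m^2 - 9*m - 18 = (m - 3)*(m + 2)*(m + 3)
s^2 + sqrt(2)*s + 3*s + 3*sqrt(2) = (s + 3)*(s + sqrt(2))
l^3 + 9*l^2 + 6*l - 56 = (l - 2)*(l + 4)*(l + 7)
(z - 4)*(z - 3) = z^2 - 7*z + 12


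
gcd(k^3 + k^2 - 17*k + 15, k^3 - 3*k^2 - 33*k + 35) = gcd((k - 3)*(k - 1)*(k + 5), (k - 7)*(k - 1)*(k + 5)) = k^2 + 4*k - 5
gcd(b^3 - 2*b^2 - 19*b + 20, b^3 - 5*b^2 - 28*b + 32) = b^2 + 3*b - 4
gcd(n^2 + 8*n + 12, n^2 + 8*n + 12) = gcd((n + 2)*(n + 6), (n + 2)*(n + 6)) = n^2 + 8*n + 12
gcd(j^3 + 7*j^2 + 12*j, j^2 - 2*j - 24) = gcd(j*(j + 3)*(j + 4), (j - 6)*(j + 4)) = j + 4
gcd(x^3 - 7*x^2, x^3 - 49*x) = x^2 - 7*x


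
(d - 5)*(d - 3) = d^2 - 8*d + 15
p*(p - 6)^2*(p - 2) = p^4 - 14*p^3 + 60*p^2 - 72*p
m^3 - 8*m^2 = m^2*(m - 8)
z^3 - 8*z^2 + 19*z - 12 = (z - 4)*(z - 3)*(z - 1)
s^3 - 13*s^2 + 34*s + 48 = (s - 8)*(s - 6)*(s + 1)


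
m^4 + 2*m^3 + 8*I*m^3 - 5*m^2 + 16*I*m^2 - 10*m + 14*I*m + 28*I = (m + 2)*(m - I)*(m + 2*I)*(m + 7*I)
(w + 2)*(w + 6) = w^2 + 8*w + 12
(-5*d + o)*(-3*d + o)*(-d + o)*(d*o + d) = -15*d^4*o - 15*d^4 + 23*d^3*o^2 + 23*d^3*o - 9*d^2*o^3 - 9*d^2*o^2 + d*o^4 + d*o^3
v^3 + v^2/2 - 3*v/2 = v*(v - 1)*(v + 3/2)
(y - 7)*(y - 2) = y^2 - 9*y + 14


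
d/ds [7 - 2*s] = -2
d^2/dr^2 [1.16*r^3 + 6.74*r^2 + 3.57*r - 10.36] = 6.96*r + 13.48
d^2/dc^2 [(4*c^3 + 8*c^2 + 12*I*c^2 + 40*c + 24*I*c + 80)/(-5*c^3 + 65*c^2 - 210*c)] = (c^6*(-120 - 24*I) + c^5*(768 - 144*I) + c^4*(4176 + 4896*I) + c^3*(-16368 - 19200*I) - 101280*c^2 + 262080*c - 282240)/(5*c^9 - 195*c^8 + 3165*c^7 - 27365*c^6 + 132930*c^5 - 343980*c^4 + 370440*c^3)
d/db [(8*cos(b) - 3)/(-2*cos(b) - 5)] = 46*sin(b)/(2*cos(b) + 5)^2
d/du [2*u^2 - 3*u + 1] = 4*u - 3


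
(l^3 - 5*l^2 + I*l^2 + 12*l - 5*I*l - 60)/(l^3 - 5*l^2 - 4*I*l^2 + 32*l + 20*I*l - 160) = (l - 3*I)/(l - 8*I)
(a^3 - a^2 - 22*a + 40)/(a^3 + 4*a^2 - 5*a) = (a^2 - 6*a + 8)/(a*(a - 1))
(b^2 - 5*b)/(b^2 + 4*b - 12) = b*(b - 5)/(b^2 + 4*b - 12)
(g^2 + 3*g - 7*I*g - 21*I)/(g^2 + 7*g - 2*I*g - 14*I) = (g^2 + g*(3 - 7*I) - 21*I)/(g^2 + g*(7 - 2*I) - 14*I)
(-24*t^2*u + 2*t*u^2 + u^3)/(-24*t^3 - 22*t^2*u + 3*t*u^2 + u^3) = u/(t + u)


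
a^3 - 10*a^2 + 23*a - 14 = (a - 7)*(a - 2)*(a - 1)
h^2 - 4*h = h*(h - 4)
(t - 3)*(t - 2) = t^2 - 5*t + 6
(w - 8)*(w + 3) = w^2 - 5*w - 24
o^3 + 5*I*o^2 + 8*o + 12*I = (o - 2*I)*(o + I)*(o + 6*I)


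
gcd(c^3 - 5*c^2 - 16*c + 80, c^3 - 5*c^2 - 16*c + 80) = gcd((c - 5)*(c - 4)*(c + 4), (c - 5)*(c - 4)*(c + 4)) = c^3 - 5*c^2 - 16*c + 80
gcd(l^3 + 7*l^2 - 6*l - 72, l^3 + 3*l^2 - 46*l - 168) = l^2 + 10*l + 24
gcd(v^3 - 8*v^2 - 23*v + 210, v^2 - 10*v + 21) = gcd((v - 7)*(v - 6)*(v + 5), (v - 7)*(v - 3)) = v - 7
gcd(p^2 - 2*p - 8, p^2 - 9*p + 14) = 1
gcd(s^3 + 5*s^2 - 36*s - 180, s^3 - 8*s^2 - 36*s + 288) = s^2 - 36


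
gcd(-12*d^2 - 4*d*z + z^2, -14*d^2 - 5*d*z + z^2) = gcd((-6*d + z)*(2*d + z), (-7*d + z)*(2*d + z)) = 2*d + z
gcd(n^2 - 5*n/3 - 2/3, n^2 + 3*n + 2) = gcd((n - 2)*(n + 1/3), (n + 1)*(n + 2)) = 1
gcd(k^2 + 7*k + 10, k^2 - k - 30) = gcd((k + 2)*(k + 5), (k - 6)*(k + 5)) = k + 5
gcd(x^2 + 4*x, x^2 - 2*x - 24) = x + 4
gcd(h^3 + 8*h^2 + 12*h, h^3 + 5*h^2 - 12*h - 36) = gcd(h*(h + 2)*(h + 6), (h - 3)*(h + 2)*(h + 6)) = h^2 + 8*h + 12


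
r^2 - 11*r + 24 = (r - 8)*(r - 3)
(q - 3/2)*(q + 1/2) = q^2 - q - 3/4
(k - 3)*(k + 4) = k^2 + k - 12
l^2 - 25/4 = (l - 5/2)*(l + 5/2)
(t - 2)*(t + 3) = t^2 + t - 6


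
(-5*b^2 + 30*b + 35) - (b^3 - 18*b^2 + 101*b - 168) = -b^3 + 13*b^2 - 71*b + 203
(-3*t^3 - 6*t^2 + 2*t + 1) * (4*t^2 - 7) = -12*t^5 - 24*t^4 + 29*t^3 + 46*t^2 - 14*t - 7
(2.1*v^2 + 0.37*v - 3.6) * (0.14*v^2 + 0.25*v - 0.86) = 0.294*v^4 + 0.5768*v^3 - 2.2175*v^2 - 1.2182*v + 3.096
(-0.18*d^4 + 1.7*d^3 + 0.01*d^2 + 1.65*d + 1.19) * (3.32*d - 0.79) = -0.5976*d^5 + 5.7862*d^4 - 1.3098*d^3 + 5.4701*d^2 + 2.6473*d - 0.9401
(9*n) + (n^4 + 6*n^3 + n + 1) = n^4 + 6*n^3 + 10*n + 1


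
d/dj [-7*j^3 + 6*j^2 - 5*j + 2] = -21*j^2 + 12*j - 5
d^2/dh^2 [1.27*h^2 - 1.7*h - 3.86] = 2.54000000000000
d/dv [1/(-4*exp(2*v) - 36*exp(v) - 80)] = (2*exp(v) + 9)*exp(v)/(4*(exp(2*v) + 9*exp(v) + 20)^2)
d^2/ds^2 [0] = 0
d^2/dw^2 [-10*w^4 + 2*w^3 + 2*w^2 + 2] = -120*w^2 + 12*w + 4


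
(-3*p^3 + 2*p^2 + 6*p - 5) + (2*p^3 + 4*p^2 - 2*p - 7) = -p^3 + 6*p^2 + 4*p - 12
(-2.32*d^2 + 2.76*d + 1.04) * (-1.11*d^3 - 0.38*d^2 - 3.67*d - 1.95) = 2.5752*d^5 - 2.182*d^4 + 6.3112*d^3 - 6.0004*d^2 - 9.1988*d - 2.028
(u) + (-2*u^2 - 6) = -2*u^2 + u - 6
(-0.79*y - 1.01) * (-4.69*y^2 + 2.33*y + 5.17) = 3.7051*y^3 + 2.8962*y^2 - 6.4376*y - 5.2217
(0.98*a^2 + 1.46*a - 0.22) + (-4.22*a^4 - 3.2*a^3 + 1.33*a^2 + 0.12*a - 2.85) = -4.22*a^4 - 3.2*a^3 + 2.31*a^2 + 1.58*a - 3.07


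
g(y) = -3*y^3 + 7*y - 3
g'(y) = 7 - 9*y^2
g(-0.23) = -4.57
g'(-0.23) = 6.52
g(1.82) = -8.35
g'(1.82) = -22.81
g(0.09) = -2.37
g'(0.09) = 6.93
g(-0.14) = -3.97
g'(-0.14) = 6.82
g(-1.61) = -1.75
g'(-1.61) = -16.33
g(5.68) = -512.99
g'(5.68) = -283.36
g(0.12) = -2.17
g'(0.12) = 6.87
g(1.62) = -4.41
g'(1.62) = -16.62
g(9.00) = -2127.00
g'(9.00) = -722.00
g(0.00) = -3.00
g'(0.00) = 7.00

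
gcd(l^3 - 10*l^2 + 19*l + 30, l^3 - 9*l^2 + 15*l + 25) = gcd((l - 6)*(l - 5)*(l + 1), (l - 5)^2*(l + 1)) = l^2 - 4*l - 5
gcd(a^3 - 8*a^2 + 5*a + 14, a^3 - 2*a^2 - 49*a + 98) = a^2 - 9*a + 14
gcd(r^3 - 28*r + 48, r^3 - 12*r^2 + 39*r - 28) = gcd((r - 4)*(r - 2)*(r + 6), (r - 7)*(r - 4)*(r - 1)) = r - 4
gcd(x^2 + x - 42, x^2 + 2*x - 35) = x + 7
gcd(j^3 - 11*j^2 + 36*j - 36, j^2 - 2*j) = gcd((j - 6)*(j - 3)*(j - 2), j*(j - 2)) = j - 2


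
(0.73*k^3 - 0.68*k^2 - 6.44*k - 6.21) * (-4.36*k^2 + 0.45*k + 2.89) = -3.1828*k^5 + 3.2933*k^4 + 29.8821*k^3 + 22.2124*k^2 - 21.4061*k - 17.9469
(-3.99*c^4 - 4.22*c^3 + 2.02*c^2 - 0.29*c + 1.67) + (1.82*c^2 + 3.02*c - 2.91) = -3.99*c^4 - 4.22*c^3 + 3.84*c^2 + 2.73*c - 1.24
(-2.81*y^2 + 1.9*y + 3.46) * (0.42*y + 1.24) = -1.1802*y^3 - 2.6864*y^2 + 3.8092*y + 4.2904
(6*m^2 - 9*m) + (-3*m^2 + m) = 3*m^2 - 8*m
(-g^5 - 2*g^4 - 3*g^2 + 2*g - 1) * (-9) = 9*g^5 + 18*g^4 + 27*g^2 - 18*g + 9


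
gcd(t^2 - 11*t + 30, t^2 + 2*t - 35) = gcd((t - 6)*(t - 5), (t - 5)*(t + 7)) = t - 5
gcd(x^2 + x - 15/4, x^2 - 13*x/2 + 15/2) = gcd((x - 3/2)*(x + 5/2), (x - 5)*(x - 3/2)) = x - 3/2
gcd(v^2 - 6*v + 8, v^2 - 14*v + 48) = 1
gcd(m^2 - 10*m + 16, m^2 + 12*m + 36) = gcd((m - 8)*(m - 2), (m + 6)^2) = 1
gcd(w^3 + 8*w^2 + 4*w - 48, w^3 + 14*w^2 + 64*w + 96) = w^2 + 10*w + 24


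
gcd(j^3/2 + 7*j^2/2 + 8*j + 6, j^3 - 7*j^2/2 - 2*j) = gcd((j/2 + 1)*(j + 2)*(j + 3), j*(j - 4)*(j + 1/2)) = 1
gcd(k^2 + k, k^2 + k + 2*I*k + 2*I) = k + 1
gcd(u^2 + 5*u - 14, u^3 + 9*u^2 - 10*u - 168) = u + 7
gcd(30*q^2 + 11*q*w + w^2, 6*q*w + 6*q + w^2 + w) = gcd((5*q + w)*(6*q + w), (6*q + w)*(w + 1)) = 6*q + w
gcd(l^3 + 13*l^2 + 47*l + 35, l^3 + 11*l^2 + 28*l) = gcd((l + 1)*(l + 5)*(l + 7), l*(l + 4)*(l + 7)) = l + 7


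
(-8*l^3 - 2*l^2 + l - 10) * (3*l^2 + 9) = -24*l^5 - 6*l^4 - 69*l^3 - 48*l^2 + 9*l - 90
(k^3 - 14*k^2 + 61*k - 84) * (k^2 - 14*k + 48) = k^5 - 28*k^4 + 305*k^3 - 1610*k^2 + 4104*k - 4032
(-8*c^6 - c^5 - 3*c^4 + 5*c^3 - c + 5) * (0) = 0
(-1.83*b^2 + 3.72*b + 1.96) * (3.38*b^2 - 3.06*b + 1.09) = -6.1854*b^4 + 18.1734*b^3 - 6.7531*b^2 - 1.9428*b + 2.1364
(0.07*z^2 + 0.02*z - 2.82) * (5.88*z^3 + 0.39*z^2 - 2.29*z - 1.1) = 0.4116*z^5 + 0.1449*z^4 - 16.7341*z^3 - 1.2226*z^2 + 6.4358*z + 3.102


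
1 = 1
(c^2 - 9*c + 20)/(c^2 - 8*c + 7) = (c^2 - 9*c + 20)/(c^2 - 8*c + 7)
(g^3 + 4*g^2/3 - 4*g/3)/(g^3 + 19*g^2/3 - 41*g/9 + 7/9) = 3*g*(3*g^2 + 4*g - 4)/(9*g^3 + 57*g^2 - 41*g + 7)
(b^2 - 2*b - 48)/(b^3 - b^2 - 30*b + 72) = (b - 8)/(b^2 - 7*b + 12)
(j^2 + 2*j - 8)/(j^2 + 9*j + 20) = (j - 2)/(j + 5)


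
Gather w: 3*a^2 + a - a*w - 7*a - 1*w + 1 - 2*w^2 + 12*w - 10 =3*a^2 - 6*a - 2*w^2 + w*(11 - a) - 9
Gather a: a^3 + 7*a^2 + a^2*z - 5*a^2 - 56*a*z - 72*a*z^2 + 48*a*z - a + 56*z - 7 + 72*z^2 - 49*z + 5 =a^3 + a^2*(z + 2) + a*(-72*z^2 - 8*z - 1) + 72*z^2 + 7*z - 2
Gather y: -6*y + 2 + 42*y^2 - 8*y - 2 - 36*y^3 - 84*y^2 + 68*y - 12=-36*y^3 - 42*y^2 + 54*y - 12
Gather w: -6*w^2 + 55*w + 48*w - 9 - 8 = -6*w^2 + 103*w - 17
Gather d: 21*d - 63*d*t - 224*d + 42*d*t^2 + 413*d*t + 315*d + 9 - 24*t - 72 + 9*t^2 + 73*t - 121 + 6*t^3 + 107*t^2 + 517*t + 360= d*(42*t^2 + 350*t + 112) + 6*t^3 + 116*t^2 + 566*t + 176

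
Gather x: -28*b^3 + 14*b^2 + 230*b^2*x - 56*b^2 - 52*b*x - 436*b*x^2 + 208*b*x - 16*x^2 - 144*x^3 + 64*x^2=-28*b^3 - 42*b^2 - 144*x^3 + x^2*(48 - 436*b) + x*(230*b^2 + 156*b)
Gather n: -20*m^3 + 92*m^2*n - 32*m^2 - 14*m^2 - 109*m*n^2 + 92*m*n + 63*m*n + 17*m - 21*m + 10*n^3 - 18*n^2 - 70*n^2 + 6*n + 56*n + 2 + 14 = -20*m^3 - 46*m^2 - 4*m + 10*n^3 + n^2*(-109*m - 88) + n*(92*m^2 + 155*m + 62) + 16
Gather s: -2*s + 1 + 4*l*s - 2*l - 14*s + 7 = -2*l + s*(4*l - 16) + 8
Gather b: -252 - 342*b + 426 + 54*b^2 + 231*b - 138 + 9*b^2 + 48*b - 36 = 63*b^2 - 63*b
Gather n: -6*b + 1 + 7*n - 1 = -6*b + 7*n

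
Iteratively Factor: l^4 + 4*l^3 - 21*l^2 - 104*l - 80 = (l + 1)*(l^3 + 3*l^2 - 24*l - 80) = (l - 5)*(l + 1)*(l^2 + 8*l + 16) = (l - 5)*(l + 1)*(l + 4)*(l + 4)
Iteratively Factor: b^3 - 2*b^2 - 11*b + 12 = (b + 3)*(b^2 - 5*b + 4) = (b - 4)*(b + 3)*(b - 1)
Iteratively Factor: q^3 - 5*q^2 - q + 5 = (q - 1)*(q^2 - 4*q - 5) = (q - 5)*(q - 1)*(q + 1)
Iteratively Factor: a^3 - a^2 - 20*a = (a)*(a^2 - a - 20) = a*(a + 4)*(a - 5)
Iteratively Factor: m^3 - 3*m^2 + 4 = (m + 1)*(m^2 - 4*m + 4) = (m - 2)*(m + 1)*(m - 2)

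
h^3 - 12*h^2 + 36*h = h*(h - 6)^2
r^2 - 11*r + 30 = (r - 6)*(r - 5)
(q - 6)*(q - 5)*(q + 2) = q^3 - 9*q^2 + 8*q + 60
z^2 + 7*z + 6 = (z + 1)*(z + 6)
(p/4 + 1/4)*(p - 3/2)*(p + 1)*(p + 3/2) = p^4/4 + p^3/2 - 5*p^2/16 - 9*p/8 - 9/16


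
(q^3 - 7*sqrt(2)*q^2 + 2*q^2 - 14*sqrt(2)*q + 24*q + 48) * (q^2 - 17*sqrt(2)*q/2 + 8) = q^5 - 31*sqrt(2)*q^4/2 + 2*q^4 - 31*sqrt(2)*q^3 + 151*q^3 - 260*sqrt(2)*q^2 + 302*q^2 - 520*sqrt(2)*q + 192*q + 384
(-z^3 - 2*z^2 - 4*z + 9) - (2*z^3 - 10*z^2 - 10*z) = -3*z^3 + 8*z^2 + 6*z + 9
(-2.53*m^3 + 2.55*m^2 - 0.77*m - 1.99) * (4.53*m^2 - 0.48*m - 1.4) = -11.4609*m^5 + 12.7659*m^4 - 1.1701*m^3 - 12.2151*m^2 + 2.0332*m + 2.786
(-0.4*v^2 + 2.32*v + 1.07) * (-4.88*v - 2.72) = 1.952*v^3 - 10.2336*v^2 - 11.532*v - 2.9104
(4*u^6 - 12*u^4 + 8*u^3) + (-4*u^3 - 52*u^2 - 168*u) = 4*u^6 - 12*u^4 + 4*u^3 - 52*u^2 - 168*u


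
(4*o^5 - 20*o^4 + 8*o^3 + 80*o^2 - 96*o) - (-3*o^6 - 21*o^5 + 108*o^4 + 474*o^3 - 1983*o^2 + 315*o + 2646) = 3*o^6 + 25*o^5 - 128*o^4 - 466*o^3 + 2063*o^2 - 411*o - 2646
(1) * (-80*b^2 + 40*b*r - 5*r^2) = -80*b^2 + 40*b*r - 5*r^2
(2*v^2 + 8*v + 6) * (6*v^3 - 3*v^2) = 12*v^5 + 42*v^4 + 12*v^3 - 18*v^2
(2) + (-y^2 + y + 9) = -y^2 + y + 11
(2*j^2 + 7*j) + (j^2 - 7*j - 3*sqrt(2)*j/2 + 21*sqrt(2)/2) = 3*j^2 - 3*sqrt(2)*j/2 + 21*sqrt(2)/2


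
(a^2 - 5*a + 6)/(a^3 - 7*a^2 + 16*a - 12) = 1/(a - 2)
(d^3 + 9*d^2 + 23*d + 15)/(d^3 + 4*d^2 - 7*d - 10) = (d + 3)/(d - 2)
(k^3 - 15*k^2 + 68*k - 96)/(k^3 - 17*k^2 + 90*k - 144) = (k - 4)/(k - 6)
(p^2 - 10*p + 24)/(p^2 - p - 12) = (p - 6)/(p + 3)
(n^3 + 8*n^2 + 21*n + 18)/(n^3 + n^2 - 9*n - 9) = (n^2 + 5*n + 6)/(n^2 - 2*n - 3)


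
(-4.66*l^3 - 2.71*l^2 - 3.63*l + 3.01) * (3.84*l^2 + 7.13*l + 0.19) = -17.8944*l^5 - 43.6322*l^4 - 34.1469*l^3 - 14.8384*l^2 + 20.7716*l + 0.5719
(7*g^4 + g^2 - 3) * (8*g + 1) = 56*g^5 + 7*g^4 + 8*g^3 + g^2 - 24*g - 3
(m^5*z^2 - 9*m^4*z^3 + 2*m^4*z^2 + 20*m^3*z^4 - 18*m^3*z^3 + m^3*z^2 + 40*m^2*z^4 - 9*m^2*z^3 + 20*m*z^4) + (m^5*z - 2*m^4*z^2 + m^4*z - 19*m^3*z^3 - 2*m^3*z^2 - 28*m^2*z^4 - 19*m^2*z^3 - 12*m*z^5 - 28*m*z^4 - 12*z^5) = m^5*z^2 + m^5*z - 9*m^4*z^3 + m^4*z + 20*m^3*z^4 - 37*m^3*z^3 - m^3*z^2 + 12*m^2*z^4 - 28*m^2*z^3 - 12*m*z^5 - 8*m*z^4 - 12*z^5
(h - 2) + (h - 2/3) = 2*h - 8/3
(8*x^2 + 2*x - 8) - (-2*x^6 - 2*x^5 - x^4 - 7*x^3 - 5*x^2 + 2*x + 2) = 2*x^6 + 2*x^5 + x^4 + 7*x^3 + 13*x^2 - 10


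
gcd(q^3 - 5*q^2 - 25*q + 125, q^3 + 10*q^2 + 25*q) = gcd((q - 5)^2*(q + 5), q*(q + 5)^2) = q + 5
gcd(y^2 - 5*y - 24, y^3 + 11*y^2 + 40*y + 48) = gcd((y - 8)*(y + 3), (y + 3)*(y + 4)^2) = y + 3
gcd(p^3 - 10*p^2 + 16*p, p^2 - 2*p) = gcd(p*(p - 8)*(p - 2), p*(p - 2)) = p^2 - 2*p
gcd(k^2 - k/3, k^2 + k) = k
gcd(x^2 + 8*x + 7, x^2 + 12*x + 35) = x + 7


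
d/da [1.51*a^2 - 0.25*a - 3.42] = 3.02*a - 0.25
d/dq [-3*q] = -3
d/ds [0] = 0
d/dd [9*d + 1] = 9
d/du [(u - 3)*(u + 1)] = 2*u - 2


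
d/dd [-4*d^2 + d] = 1 - 8*d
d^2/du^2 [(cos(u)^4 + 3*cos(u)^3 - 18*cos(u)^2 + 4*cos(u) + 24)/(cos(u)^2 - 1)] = (-41*cos(u) - 4*cos(2*u)^2 + 5*cos(3*u) - 44)/(4*cos(u)^2 - 8*cos(u) + 4)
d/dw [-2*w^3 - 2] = -6*w^2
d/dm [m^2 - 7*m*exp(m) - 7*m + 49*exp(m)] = -7*m*exp(m) + 2*m + 42*exp(m) - 7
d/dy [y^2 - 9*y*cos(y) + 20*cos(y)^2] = 9*y*sin(y) + 2*y - 20*sin(2*y) - 9*cos(y)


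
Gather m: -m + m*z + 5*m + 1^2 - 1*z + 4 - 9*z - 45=m*(z + 4) - 10*z - 40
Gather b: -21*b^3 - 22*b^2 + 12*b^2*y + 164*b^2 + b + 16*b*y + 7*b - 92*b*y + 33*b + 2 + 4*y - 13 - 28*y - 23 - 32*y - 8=-21*b^3 + b^2*(12*y + 142) + b*(41 - 76*y) - 56*y - 42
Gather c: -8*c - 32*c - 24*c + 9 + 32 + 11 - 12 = 40 - 64*c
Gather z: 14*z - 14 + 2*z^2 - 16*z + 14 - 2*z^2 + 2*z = 0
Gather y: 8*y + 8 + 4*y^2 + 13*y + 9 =4*y^2 + 21*y + 17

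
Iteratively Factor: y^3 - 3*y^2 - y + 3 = (y - 1)*(y^2 - 2*y - 3) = (y - 3)*(y - 1)*(y + 1)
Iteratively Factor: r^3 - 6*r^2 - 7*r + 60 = (r - 5)*(r^2 - r - 12) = (r - 5)*(r + 3)*(r - 4)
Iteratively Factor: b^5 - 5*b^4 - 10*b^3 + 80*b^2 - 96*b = (b - 4)*(b^4 - b^3 - 14*b^2 + 24*b) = (b - 4)*(b - 2)*(b^3 + b^2 - 12*b) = (b - 4)*(b - 3)*(b - 2)*(b^2 + 4*b) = (b - 4)*(b - 3)*(b - 2)*(b + 4)*(b)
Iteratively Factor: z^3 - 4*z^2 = (z)*(z^2 - 4*z) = z*(z - 4)*(z)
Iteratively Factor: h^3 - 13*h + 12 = (h + 4)*(h^2 - 4*h + 3) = (h - 1)*(h + 4)*(h - 3)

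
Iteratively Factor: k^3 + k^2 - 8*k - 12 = (k + 2)*(k^2 - k - 6) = (k - 3)*(k + 2)*(k + 2)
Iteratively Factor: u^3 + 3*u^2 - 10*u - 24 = (u - 3)*(u^2 + 6*u + 8) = (u - 3)*(u + 4)*(u + 2)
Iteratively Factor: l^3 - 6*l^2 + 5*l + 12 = (l + 1)*(l^2 - 7*l + 12) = (l - 4)*(l + 1)*(l - 3)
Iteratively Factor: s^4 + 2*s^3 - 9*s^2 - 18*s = (s + 3)*(s^3 - s^2 - 6*s) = s*(s + 3)*(s^2 - s - 6) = s*(s + 2)*(s + 3)*(s - 3)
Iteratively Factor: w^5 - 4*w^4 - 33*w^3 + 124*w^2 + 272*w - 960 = (w + 4)*(w^4 - 8*w^3 - w^2 + 128*w - 240) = (w + 4)^2*(w^3 - 12*w^2 + 47*w - 60) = (w - 3)*(w + 4)^2*(w^2 - 9*w + 20) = (w - 5)*(w - 3)*(w + 4)^2*(w - 4)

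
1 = 1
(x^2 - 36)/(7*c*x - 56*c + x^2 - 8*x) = (x^2 - 36)/(7*c*x - 56*c + x^2 - 8*x)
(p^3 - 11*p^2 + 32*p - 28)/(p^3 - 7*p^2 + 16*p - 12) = (p - 7)/(p - 3)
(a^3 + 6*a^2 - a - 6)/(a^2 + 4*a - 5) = (a^2 + 7*a + 6)/(a + 5)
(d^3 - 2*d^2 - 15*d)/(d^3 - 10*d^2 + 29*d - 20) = d*(d + 3)/(d^2 - 5*d + 4)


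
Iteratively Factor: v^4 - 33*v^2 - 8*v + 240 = (v + 4)*(v^3 - 4*v^2 - 17*v + 60) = (v + 4)^2*(v^2 - 8*v + 15) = (v - 3)*(v + 4)^2*(v - 5)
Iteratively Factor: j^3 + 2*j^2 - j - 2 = (j - 1)*(j^2 + 3*j + 2) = (j - 1)*(j + 2)*(j + 1)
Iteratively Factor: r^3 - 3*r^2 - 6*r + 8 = (r - 1)*(r^2 - 2*r - 8) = (r - 1)*(r + 2)*(r - 4)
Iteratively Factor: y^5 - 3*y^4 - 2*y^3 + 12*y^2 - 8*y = (y - 2)*(y^4 - y^3 - 4*y^2 + 4*y) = (y - 2)*(y + 2)*(y^3 - 3*y^2 + 2*y) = (y - 2)^2*(y + 2)*(y^2 - y) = y*(y - 2)^2*(y + 2)*(y - 1)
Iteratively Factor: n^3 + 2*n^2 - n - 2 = (n + 1)*(n^2 + n - 2) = (n + 1)*(n + 2)*(n - 1)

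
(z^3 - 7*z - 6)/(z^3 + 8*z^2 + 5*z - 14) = (z^2 - 2*z - 3)/(z^2 + 6*z - 7)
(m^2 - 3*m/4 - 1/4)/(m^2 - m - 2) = (-m^2 + 3*m/4 + 1/4)/(-m^2 + m + 2)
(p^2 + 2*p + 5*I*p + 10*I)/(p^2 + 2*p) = (p + 5*I)/p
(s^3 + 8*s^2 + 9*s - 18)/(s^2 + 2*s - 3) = s + 6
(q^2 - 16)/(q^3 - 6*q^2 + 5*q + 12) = (q + 4)/(q^2 - 2*q - 3)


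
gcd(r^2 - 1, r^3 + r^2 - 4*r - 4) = r + 1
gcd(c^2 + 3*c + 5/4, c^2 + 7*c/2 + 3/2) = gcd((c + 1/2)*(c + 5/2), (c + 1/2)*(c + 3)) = c + 1/2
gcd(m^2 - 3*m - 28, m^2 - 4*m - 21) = m - 7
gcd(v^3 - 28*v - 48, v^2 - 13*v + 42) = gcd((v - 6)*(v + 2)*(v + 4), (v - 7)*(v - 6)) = v - 6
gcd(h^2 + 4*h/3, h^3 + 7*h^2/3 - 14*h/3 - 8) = h + 4/3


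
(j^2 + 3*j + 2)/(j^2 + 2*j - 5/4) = 4*(j^2 + 3*j + 2)/(4*j^2 + 8*j - 5)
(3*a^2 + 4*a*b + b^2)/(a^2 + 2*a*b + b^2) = (3*a + b)/(a + b)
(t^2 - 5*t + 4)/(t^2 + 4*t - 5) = (t - 4)/(t + 5)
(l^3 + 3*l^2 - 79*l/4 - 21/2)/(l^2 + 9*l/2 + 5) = (4*l^3 + 12*l^2 - 79*l - 42)/(2*(2*l^2 + 9*l + 10))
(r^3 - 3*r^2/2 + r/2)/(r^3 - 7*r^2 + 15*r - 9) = r*(2*r - 1)/(2*(r^2 - 6*r + 9))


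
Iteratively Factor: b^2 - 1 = (b + 1)*(b - 1)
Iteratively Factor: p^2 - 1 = (p + 1)*(p - 1)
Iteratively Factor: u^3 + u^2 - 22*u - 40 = (u + 2)*(u^2 - u - 20) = (u - 5)*(u + 2)*(u + 4)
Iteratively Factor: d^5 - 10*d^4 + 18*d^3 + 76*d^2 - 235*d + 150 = (d - 5)*(d^4 - 5*d^3 - 7*d^2 + 41*d - 30) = (d - 5)*(d + 3)*(d^3 - 8*d^2 + 17*d - 10) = (d - 5)*(d - 1)*(d + 3)*(d^2 - 7*d + 10) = (d - 5)*(d - 2)*(d - 1)*(d + 3)*(d - 5)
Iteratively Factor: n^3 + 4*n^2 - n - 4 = (n + 4)*(n^2 - 1) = (n - 1)*(n + 4)*(n + 1)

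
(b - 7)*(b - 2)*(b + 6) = b^3 - 3*b^2 - 40*b + 84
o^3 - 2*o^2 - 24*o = o*(o - 6)*(o + 4)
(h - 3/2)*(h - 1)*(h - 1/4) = h^3 - 11*h^2/4 + 17*h/8 - 3/8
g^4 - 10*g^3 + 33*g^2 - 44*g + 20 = (g - 5)*(g - 2)^2*(g - 1)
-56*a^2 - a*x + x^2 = (-8*a + x)*(7*a + x)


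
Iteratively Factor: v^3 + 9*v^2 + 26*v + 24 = (v + 4)*(v^2 + 5*v + 6) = (v + 3)*(v + 4)*(v + 2)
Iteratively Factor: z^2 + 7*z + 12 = (z + 3)*(z + 4)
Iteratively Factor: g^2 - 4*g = (g)*(g - 4)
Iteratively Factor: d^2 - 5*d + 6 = (d - 3)*(d - 2)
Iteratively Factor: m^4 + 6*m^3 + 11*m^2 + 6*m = (m)*(m^3 + 6*m^2 + 11*m + 6) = m*(m + 1)*(m^2 + 5*m + 6) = m*(m + 1)*(m + 3)*(m + 2)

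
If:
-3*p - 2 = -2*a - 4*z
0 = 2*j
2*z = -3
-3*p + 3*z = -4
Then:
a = 15/4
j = 0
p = -1/6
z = -3/2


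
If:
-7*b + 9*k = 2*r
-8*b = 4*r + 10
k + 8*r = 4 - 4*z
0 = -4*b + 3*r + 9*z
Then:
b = -191/101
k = -1078/909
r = 259/202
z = -2305/1818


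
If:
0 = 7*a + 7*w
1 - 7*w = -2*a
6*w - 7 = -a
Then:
No Solution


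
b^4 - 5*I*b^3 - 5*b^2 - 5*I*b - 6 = (b - 3*I)*(b - 2*I)*(b - I)*(b + I)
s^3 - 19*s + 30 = (s - 3)*(s - 2)*(s + 5)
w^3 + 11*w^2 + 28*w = w*(w + 4)*(w + 7)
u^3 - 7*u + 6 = (u - 2)*(u - 1)*(u + 3)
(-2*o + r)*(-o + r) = 2*o^2 - 3*o*r + r^2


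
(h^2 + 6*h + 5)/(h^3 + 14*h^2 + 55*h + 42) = (h + 5)/(h^2 + 13*h + 42)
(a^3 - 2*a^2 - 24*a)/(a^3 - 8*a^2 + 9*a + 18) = a*(a + 4)/(a^2 - 2*a - 3)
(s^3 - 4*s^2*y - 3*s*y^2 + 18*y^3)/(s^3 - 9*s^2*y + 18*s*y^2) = (-s^2 + s*y + 6*y^2)/(s*(-s + 6*y))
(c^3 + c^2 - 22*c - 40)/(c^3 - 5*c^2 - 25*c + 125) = (c^2 + 6*c + 8)/(c^2 - 25)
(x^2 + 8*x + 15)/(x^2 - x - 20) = (x^2 + 8*x + 15)/(x^2 - x - 20)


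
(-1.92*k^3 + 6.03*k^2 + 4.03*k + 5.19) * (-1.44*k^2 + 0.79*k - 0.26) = 2.7648*k^5 - 10.2*k^4 - 0.5403*k^3 - 5.8577*k^2 + 3.0523*k - 1.3494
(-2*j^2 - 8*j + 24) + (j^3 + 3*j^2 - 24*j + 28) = j^3 + j^2 - 32*j + 52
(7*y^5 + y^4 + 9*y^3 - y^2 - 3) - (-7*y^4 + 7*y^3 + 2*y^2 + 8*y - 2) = 7*y^5 + 8*y^4 + 2*y^3 - 3*y^2 - 8*y - 1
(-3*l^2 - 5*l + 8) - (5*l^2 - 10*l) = -8*l^2 + 5*l + 8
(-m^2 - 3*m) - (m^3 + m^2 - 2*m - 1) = -m^3 - 2*m^2 - m + 1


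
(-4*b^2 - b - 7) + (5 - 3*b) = -4*b^2 - 4*b - 2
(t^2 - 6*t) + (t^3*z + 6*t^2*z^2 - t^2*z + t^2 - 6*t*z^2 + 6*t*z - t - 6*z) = t^3*z + 6*t^2*z^2 - t^2*z + 2*t^2 - 6*t*z^2 + 6*t*z - 7*t - 6*z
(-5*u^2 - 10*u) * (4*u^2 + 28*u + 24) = -20*u^4 - 180*u^3 - 400*u^2 - 240*u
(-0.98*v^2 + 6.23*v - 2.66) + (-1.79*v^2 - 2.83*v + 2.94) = -2.77*v^2 + 3.4*v + 0.28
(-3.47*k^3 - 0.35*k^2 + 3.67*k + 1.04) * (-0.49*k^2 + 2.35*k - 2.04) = 1.7003*k^5 - 7.983*k^4 + 4.458*k^3 + 8.8289*k^2 - 5.0428*k - 2.1216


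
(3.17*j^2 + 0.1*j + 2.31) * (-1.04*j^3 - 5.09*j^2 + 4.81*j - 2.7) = -3.2968*j^5 - 16.2393*j^4 + 12.3363*j^3 - 19.8359*j^2 + 10.8411*j - 6.237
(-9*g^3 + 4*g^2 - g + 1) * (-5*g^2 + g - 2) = 45*g^5 - 29*g^4 + 27*g^3 - 14*g^2 + 3*g - 2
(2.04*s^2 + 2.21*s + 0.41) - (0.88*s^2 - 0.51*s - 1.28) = 1.16*s^2 + 2.72*s + 1.69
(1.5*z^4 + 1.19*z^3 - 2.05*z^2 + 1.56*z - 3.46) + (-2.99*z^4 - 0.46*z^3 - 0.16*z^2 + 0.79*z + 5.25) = -1.49*z^4 + 0.73*z^3 - 2.21*z^2 + 2.35*z + 1.79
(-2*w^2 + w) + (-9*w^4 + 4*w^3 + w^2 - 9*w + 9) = -9*w^4 + 4*w^3 - w^2 - 8*w + 9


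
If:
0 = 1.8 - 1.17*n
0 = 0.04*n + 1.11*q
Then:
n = 1.54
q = -0.06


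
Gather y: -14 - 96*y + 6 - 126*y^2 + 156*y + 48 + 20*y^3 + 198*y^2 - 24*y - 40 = 20*y^3 + 72*y^2 + 36*y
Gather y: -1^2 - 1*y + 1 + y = 0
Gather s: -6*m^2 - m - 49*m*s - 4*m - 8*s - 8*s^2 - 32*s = -6*m^2 - 5*m - 8*s^2 + s*(-49*m - 40)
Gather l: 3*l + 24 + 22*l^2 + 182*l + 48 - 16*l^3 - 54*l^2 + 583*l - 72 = -16*l^3 - 32*l^2 + 768*l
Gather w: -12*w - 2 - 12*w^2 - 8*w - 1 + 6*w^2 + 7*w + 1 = -6*w^2 - 13*w - 2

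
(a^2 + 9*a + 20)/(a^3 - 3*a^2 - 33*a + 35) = (a + 4)/(a^2 - 8*a + 7)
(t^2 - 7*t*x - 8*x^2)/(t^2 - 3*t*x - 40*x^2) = (t + x)/(t + 5*x)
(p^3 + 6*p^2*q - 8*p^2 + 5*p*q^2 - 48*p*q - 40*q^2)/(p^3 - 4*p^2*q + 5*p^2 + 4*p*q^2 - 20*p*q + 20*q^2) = (p^3 + 6*p^2*q - 8*p^2 + 5*p*q^2 - 48*p*q - 40*q^2)/(p^3 - 4*p^2*q + 5*p^2 + 4*p*q^2 - 20*p*q + 20*q^2)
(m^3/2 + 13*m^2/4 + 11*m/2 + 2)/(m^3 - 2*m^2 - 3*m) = (2*m^3 + 13*m^2 + 22*m + 8)/(4*m*(m^2 - 2*m - 3))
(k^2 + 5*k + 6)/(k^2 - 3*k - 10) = (k + 3)/(k - 5)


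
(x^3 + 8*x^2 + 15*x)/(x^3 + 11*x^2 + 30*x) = (x + 3)/(x + 6)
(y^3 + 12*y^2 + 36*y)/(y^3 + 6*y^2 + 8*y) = (y^2 + 12*y + 36)/(y^2 + 6*y + 8)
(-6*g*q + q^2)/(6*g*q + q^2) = (-6*g + q)/(6*g + q)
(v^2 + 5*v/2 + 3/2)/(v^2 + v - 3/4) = 2*(v + 1)/(2*v - 1)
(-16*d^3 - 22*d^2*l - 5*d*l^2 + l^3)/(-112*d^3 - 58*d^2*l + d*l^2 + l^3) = (d + l)/(7*d + l)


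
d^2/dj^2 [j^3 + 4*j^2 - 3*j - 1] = 6*j + 8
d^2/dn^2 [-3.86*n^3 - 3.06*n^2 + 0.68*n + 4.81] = -23.16*n - 6.12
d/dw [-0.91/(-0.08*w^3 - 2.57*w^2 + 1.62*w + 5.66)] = (-0.2184*w^2 - 4.6774*w + 1.4742)/(0.08*w^3 + 2.57*w^2 - 1.62*w - 5.66)^2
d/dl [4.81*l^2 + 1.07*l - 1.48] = 9.62*l + 1.07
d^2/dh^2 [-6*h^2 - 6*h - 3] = -12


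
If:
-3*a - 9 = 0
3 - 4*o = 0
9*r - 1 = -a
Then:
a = -3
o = 3/4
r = 4/9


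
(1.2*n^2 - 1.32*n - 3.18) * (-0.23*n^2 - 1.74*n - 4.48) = -0.276*n^4 - 1.7844*n^3 - 2.3478*n^2 + 11.4468*n + 14.2464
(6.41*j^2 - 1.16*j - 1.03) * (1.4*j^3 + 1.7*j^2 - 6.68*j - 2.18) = 8.974*j^5 + 9.273*j^4 - 46.2328*j^3 - 7.976*j^2 + 9.4092*j + 2.2454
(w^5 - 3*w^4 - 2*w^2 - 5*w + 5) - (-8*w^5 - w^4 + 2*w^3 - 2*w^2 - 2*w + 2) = 9*w^5 - 2*w^4 - 2*w^3 - 3*w + 3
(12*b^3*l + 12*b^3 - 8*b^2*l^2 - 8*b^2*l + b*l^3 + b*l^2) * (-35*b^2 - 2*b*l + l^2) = -420*b^5*l - 420*b^5 + 256*b^4*l^2 + 256*b^4*l - 7*b^3*l^3 - 7*b^3*l^2 - 10*b^2*l^4 - 10*b^2*l^3 + b*l^5 + b*l^4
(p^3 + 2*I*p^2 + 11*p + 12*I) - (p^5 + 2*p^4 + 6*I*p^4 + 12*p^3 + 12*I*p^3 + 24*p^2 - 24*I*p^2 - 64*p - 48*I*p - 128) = -p^5 - 2*p^4 - 6*I*p^4 - 11*p^3 - 12*I*p^3 - 24*p^2 + 26*I*p^2 + 75*p + 48*I*p + 128 + 12*I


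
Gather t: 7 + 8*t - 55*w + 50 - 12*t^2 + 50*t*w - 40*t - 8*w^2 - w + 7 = -12*t^2 + t*(50*w - 32) - 8*w^2 - 56*w + 64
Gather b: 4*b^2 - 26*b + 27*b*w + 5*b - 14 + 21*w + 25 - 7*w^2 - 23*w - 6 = 4*b^2 + b*(27*w - 21) - 7*w^2 - 2*w + 5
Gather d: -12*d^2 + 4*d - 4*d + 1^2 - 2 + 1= -12*d^2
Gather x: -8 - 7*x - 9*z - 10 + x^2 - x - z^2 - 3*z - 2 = x^2 - 8*x - z^2 - 12*z - 20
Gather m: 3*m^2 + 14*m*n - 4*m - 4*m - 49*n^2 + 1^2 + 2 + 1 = 3*m^2 + m*(14*n - 8) - 49*n^2 + 4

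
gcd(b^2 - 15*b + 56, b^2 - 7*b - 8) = b - 8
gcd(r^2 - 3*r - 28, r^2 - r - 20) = r + 4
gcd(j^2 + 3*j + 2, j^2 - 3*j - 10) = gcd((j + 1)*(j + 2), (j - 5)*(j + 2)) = j + 2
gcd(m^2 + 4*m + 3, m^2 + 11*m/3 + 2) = m + 3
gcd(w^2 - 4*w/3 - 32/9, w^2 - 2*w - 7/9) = 1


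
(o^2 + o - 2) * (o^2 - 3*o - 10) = o^4 - 2*o^3 - 15*o^2 - 4*o + 20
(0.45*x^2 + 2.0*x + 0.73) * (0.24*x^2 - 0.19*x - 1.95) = 0.108*x^4 + 0.3945*x^3 - 1.0823*x^2 - 4.0387*x - 1.4235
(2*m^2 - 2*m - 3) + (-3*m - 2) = 2*m^2 - 5*m - 5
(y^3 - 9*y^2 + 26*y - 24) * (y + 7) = y^4 - 2*y^3 - 37*y^2 + 158*y - 168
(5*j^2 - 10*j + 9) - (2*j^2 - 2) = 3*j^2 - 10*j + 11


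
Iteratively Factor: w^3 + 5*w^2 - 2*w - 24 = (w + 3)*(w^2 + 2*w - 8) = (w - 2)*(w + 3)*(w + 4)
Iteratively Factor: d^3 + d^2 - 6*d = (d - 2)*(d^2 + 3*d) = d*(d - 2)*(d + 3)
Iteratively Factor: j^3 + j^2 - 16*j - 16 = (j + 4)*(j^2 - 3*j - 4) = (j + 1)*(j + 4)*(j - 4)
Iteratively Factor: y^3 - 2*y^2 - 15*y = (y - 5)*(y^2 + 3*y) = y*(y - 5)*(y + 3)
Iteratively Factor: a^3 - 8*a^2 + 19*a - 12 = (a - 4)*(a^2 - 4*a + 3) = (a - 4)*(a - 3)*(a - 1)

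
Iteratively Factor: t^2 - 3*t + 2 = (t - 1)*(t - 2)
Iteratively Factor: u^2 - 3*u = (u - 3)*(u)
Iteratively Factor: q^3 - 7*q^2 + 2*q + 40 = (q - 5)*(q^2 - 2*q - 8) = (q - 5)*(q - 4)*(q + 2)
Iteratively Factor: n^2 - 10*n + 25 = (n - 5)*(n - 5)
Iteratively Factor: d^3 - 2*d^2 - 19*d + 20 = (d - 5)*(d^2 + 3*d - 4) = (d - 5)*(d + 4)*(d - 1)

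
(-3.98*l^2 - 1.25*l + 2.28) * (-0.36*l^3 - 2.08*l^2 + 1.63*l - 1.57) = 1.4328*l^5 + 8.7284*l^4 - 4.7082*l^3 - 0.531299999999999*l^2 + 5.6789*l - 3.5796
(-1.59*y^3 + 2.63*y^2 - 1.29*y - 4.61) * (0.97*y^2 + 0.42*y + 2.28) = -1.5423*y^5 + 1.8833*y^4 - 3.7719*y^3 + 0.982899999999999*y^2 - 4.8774*y - 10.5108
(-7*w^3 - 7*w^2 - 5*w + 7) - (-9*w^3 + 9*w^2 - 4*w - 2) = 2*w^3 - 16*w^2 - w + 9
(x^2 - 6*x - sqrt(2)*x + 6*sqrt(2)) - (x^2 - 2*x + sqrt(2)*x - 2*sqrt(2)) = -4*x - 2*sqrt(2)*x + 8*sqrt(2)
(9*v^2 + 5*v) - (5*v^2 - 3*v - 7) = 4*v^2 + 8*v + 7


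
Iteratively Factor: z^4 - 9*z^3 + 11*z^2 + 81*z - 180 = (z - 5)*(z^3 - 4*z^2 - 9*z + 36) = (z - 5)*(z - 3)*(z^2 - z - 12) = (z - 5)*(z - 4)*(z - 3)*(z + 3)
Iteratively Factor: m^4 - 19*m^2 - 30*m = (m + 3)*(m^3 - 3*m^2 - 10*m) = (m + 2)*(m + 3)*(m^2 - 5*m) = m*(m + 2)*(m + 3)*(m - 5)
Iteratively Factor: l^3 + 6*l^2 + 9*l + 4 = (l + 4)*(l^2 + 2*l + 1) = (l + 1)*(l + 4)*(l + 1)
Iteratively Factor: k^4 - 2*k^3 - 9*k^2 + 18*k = (k - 3)*(k^3 + k^2 - 6*k) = k*(k - 3)*(k^2 + k - 6) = k*(k - 3)*(k - 2)*(k + 3)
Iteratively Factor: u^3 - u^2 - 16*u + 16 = (u - 4)*(u^2 + 3*u - 4) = (u - 4)*(u + 4)*(u - 1)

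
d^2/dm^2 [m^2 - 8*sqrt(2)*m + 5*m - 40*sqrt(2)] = 2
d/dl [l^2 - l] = 2*l - 1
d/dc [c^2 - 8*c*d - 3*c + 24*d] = 2*c - 8*d - 3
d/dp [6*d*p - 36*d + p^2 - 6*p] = 6*d + 2*p - 6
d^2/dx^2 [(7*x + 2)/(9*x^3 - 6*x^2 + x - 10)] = 2*((7*x + 2)*(27*x^2 - 12*x + 1)^2 + (-189*x^2 + 84*x - 3*(7*x + 2)*(9*x - 2) - 7)*(9*x^3 - 6*x^2 + x - 10))/(9*x^3 - 6*x^2 + x - 10)^3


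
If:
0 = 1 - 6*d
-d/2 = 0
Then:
No Solution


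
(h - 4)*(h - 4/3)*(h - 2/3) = h^3 - 6*h^2 + 80*h/9 - 32/9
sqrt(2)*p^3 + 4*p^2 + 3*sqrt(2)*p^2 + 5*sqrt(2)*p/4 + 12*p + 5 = (p + 5/2)*(p + 2*sqrt(2))*(sqrt(2)*p + sqrt(2)/2)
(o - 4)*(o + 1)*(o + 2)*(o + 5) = o^4 + 4*o^3 - 15*o^2 - 58*o - 40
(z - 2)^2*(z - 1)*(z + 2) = z^4 - 3*z^3 - 2*z^2 + 12*z - 8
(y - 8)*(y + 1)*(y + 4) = y^3 - 3*y^2 - 36*y - 32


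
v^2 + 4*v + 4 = (v + 2)^2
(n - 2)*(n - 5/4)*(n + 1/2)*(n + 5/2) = n^4 - n^3/4 - 6*n^2 + 55*n/16 + 25/8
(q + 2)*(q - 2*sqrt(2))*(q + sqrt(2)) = q^3 - sqrt(2)*q^2 + 2*q^2 - 4*q - 2*sqrt(2)*q - 8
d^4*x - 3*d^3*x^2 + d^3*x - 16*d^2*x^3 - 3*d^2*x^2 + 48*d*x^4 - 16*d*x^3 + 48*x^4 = (d - 4*x)*(d - 3*x)*(d + 4*x)*(d*x + x)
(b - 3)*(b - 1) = b^2 - 4*b + 3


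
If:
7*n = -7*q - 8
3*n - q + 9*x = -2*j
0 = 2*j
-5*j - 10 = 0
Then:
No Solution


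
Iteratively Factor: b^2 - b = (b)*(b - 1)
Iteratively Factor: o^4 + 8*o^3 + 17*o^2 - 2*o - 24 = (o - 1)*(o^3 + 9*o^2 + 26*o + 24) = (o - 1)*(o + 2)*(o^2 + 7*o + 12) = (o - 1)*(o + 2)*(o + 3)*(o + 4)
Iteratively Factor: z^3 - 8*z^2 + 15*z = (z - 3)*(z^2 - 5*z) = z*(z - 3)*(z - 5)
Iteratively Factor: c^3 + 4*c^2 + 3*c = (c)*(c^2 + 4*c + 3) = c*(c + 1)*(c + 3)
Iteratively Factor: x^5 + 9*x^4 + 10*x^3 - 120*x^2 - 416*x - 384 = (x + 2)*(x^4 + 7*x^3 - 4*x^2 - 112*x - 192) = (x - 4)*(x + 2)*(x^3 + 11*x^2 + 40*x + 48) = (x - 4)*(x + 2)*(x + 4)*(x^2 + 7*x + 12) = (x - 4)*(x + 2)*(x + 3)*(x + 4)*(x + 4)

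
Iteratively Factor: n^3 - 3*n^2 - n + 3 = (n - 3)*(n^2 - 1) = (n - 3)*(n - 1)*(n + 1)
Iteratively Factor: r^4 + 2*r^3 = (r)*(r^3 + 2*r^2) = r^2*(r^2 + 2*r) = r^2*(r + 2)*(r)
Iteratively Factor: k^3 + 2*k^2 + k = (k + 1)*(k^2 + k) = (k + 1)^2*(k)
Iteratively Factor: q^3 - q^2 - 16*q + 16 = (q - 4)*(q^2 + 3*q - 4) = (q - 4)*(q - 1)*(q + 4)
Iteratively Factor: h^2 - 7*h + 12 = (h - 4)*(h - 3)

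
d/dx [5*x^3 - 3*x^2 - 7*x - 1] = 15*x^2 - 6*x - 7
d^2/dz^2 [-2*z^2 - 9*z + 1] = -4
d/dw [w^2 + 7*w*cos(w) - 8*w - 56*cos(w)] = -7*w*sin(w) + 2*w + 56*sin(w) + 7*cos(w) - 8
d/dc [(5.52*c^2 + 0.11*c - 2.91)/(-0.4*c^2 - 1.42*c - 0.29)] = (-7.7944*c^2 - 5.5296*c - 4.1641)/(0.16*c^4 + 1.136*c^3 + 2.2484*c^2 + 0.8236*c + 0.0841)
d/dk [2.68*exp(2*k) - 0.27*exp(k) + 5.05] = (5.36*exp(k) - 0.27)*exp(k)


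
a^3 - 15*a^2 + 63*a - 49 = (a - 7)^2*(a - 1)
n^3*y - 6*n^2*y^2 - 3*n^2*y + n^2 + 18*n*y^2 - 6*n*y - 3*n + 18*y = (n - 3)*(n - 6*y)*(n*y + 1)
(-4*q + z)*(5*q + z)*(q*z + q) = -20*q^3*z - 20*q^3 + q^2*z^2 + q^2*z + q*z^3 + q*z^2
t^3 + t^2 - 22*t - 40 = (t - 5)*(t + 2)*(t + 4)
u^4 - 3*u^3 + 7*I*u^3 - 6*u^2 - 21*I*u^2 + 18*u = u*(u - 3)*(u + I)*(u + 6*I)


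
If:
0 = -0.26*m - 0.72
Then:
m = -2.77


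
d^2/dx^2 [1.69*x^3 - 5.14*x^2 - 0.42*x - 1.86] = 10.14*x - 10.28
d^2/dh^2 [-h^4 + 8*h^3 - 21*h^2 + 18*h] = -12*h^2 + 48*h - 42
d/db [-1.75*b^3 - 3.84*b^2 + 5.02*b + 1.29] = -5.25*b^2 - 7.68*b + 5.02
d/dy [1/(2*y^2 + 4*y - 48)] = (-y - 1)/(y^2 + 2*y - 24)^2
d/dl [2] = 0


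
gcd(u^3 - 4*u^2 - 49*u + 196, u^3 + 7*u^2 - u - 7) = u + 7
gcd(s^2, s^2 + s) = s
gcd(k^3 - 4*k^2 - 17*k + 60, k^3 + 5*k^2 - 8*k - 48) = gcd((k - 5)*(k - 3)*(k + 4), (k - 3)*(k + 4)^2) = k^2 + k - 12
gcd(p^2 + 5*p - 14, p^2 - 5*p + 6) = p - 2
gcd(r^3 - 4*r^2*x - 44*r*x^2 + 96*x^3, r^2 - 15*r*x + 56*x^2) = -r + 8*x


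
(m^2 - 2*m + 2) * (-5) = -5*m^2 + 10*m - 10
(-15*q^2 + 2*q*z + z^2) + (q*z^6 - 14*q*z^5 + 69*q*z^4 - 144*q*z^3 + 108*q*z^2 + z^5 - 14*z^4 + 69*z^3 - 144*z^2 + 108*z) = -15*q^2 + q*z^6 - 14*q*z^5 + 69*q*z^4 - 144*q*z^3 + 108*q*z^2 + 2*q*z + z^5 - 14*z^4 + 69*z^3 - 143*z^2 + 108*z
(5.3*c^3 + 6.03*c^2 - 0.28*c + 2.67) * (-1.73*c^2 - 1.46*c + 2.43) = -9.169*c^5 - 18.1699*c^4 + 4.5596*c^3 + 10.4426*c^2 - 4.5786*c + 6.4881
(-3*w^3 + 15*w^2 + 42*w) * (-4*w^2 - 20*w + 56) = 12*w^5 - 636*w^3 + 2352*w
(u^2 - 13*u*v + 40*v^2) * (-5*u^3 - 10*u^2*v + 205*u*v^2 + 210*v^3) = -5*u^5 + 55*u^4*v + 135*u^3*v^2 - 2855*u^2*v^3 + 5470*u*v^4 + 8400*v^5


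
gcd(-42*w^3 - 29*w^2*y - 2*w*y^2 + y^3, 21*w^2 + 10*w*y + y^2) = 3*w + y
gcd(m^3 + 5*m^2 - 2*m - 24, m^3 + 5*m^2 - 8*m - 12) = m - 2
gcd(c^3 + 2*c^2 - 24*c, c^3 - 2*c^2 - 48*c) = c^2 + 6*c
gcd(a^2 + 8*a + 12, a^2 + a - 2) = a + 2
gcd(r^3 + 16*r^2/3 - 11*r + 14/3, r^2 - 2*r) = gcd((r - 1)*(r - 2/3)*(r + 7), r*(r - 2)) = 1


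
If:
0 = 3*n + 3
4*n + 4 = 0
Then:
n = -1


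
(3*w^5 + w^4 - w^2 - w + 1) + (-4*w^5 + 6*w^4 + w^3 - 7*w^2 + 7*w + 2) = -w^5 + 7*w^4 + w^3 - 8*w^2 + 6*w + 3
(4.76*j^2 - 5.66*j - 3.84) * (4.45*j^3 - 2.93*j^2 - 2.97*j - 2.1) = 21.182*j^5 - 39.1338*j^4 - 14.6414*j^3 + 18.0654*j^2 + 23.2908*j + 8.064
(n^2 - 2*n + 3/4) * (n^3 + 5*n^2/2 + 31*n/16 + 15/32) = n^5 + n^4/2 - 37*n^3/16 - 49*n^2/32 + 33*n/64 + 45/128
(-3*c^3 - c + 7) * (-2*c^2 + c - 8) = 6*c^5 - 3*c^4 + 26*c^3 - 15*c^2 + 15*c - 56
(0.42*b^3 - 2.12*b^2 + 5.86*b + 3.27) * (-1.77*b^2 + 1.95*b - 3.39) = -0.7434*b^5 + 4.5714*b^4 - 15.93*b^3 + 12.8259*b^2 - 13.4889*b - 11.0853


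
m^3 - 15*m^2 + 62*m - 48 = (m - 8)*(m - 6)*(m - 1)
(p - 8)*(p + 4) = p^2 - 4*p - 32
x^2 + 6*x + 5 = (x + 1)*(x + 5)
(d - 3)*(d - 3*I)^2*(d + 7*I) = d^4 - 3*d^3 + I*d^3 + 33*d^2 - 3*I*d^2 - 99*d - 63*I*d + 189*I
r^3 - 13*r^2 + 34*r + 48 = (r - 8)*(r - 6)*(r + 1)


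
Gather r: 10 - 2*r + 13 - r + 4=27 - 3*r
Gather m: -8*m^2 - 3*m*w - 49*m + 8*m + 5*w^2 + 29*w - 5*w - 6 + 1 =-8*m^2 + m*(-3*w - 41) + 5*w^2 + 24*w - 5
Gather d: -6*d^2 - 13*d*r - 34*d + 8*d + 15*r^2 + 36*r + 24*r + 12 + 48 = -6*d^2 + d*(-13*r - 26) + 15*r^2 + 60*r + 60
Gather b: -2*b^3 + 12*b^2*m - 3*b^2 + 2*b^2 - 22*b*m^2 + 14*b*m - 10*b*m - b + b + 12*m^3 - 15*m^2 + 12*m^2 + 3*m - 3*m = -2*b^3 + b^2*(12*m - 1) + b*(-22*m^2 + 4*m) + 12*m^3 - 3*m^2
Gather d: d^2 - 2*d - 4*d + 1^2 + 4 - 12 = d^2 - 6*d - 7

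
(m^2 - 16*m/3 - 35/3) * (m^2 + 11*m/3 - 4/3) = m^4 - 5*m^3/3 - 293*m^2/9 - 107*m/3 + 140/9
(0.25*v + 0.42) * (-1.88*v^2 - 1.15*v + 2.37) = -0.47*v^3 - 1.0771*v^2 + 0.1095*v + 0.9954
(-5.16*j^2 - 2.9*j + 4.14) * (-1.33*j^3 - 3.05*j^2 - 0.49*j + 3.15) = 6.8628*j^5 + 19.595*j^4 + 5.8672*j^3 - 27.46*j^2 - 11.1636*j + 13.041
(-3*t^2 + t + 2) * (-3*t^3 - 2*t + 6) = 9*t^5 - 3*t^4 - 20*t^2 + 2*t + 12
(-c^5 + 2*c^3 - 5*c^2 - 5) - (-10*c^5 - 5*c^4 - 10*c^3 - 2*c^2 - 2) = 9*c^5 + 5*c^4 + 12*c^3 - 3*c^2 - 3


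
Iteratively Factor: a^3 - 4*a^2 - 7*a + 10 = (a + 2)*(a^2 - 6*a + 5) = (a - 1)*(a + 2)*(a - 5)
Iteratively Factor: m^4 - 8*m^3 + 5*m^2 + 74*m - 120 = (m - 4)*(m^3 - 4*m^2 - 11*m + 30) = (m - 4)*(m - 2)*(m^2 - 2*m - 15) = (m - 5)*(m - 4)*(m - 2)*(m + 3)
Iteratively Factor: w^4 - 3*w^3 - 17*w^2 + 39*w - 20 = (w - 5)*(w^3 + 2*w^2 - 7*w + 4) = (w - 5)*(w - 1)*(w^2 + 3*w - 4) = (w - 5)*(w - 1)*(w + 4)*(w - 1)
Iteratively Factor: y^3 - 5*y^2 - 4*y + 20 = (y + 2)*(y^2 - 7*y + 10) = (y - 5)*(y + 2)*(y - 2)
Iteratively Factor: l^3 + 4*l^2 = (l)*(l^2 + 4*l) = l^2*(l + 4)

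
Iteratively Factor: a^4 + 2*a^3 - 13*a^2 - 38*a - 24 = (a + 1)*(a^3 + a^2 - 14*a - 24) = (a - 4)*(a + 1)*(a^2 + 5*a + 6) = (a - 4)*(a + 1)*(a + 2)*(a + 3)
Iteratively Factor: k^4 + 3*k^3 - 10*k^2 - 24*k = (k)*(k^3 + 3*k^2 - 10*k - 24) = k*(k + 2)*(k^2 + k - 12) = k*(k + 2)*(k + 4)*(k - 3)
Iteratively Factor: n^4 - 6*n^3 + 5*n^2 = (n - 5)*(n^3 - n^2) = n*(n - 5)*(n^2 - n) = n^2*(n - 5)*(n - 1)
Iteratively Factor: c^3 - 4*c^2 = (c - 4)*(c^2) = c*(c - 4)*(c)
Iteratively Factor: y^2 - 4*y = (y)*(y - 4)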